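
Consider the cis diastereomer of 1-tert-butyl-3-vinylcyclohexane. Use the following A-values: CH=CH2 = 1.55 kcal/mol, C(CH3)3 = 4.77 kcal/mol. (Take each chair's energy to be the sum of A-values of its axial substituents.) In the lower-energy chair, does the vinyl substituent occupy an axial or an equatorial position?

equatorial

C1 and C3 have the same parity, so for the cis isomer the two substituents are e,e in one chair and a,a in the other.
Chair I (vinyl axial, tert-butyl axial): E = 6.32 kcal/mol.
Chair II (vinyl equatorial, tert-butyl equatorial): E = 0.00 kcal/mol.
Chair II is the more stable (lower-energy) conformer, and in that chair the vinyl group is equatorial.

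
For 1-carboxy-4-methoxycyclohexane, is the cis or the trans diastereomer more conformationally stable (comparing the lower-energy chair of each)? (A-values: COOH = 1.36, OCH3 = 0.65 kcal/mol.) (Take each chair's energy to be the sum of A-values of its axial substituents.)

At 1,4 positions (parity opposite): cis → (a,e or e,a); trans → (e,e or a,a).
Best chair for cis: E = 0.65 kcal/mol; best chair for trans: E = 0.00 kcal/mol.
The trans isomer is lower by 0.65 kcal/mol.

trans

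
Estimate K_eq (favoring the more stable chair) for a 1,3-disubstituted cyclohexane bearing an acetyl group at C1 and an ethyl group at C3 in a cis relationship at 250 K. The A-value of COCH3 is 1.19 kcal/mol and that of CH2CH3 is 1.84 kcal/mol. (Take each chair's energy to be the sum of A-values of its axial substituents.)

K ≈ 446

C1 and C3 have the same parity, so for the cis isomer the two substituents are e,e in one chair and a,a in the other.
Chair I (acetyl axial, ethyl axial): E = 3.03 kcal/mol; chair II (acetyl equatorial, ethyl equatorial): E = 0.00 kcal/mol.
ΔG = 3.03 kcal/mol between the two chairs.
K = exp(ΔG/RT) with R = 1.987×10⁻³ kcal mol⁻¹ K⁻¹ and T = 250 K gives K ≈ 446.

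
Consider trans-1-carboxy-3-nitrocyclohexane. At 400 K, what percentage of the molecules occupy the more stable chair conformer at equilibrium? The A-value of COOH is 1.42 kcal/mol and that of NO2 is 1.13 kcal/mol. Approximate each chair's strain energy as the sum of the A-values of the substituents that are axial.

C1 and C3 have the same parity, so for the trans isomer the two substituents are one axial and one equatorial in each chair.
Chair I (carboxyl axial, nitro equatorial): E = 1.42 kcal/mol; chair II (carboxyl equatorial, nitro axial): E = 1.13 kcal/mol.
ΔG = 0.29 kcal/mol between the two chairs.
K = exp(ΔG/RT) with R = 1.987×10⁻³ kcal mol⁻¹ K⁻¹ and T = 400 K gives K ≈ 1.44.
Fraction in the lower-energy chair = K/(K+1) = 59.0%.

59.0%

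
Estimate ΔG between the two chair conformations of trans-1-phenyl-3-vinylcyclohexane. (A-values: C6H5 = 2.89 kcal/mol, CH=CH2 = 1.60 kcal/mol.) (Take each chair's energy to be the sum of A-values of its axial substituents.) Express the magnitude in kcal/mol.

1.29 kcal/mol

C1 and C3 have the same parity, so for the trans isomer the two substituents are one axial and one equatorial in each chair.
Chair I (phenyl axial, vinyl equatorial): E = 2.89 kcal/mol.
Chair II (phenyl equatorial, vinyl axial): E = 1.60 kcal/mol.
ΔE = 2.89 − 1.60 = 1.29 kcal/mol; chair II is more stable.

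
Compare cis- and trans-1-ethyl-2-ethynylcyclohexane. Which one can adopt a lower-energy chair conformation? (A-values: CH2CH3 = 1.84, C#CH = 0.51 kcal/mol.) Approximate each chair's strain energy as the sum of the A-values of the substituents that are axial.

trans

At 1,2 positions (parity opposite): cis → (a,e or e,a); trans → (e,e or a,a).
Best chair for cis: E = 0.51 kcal/mol; best chair for trans: E = 0.00 kcal/mol.
The trans isomer is lower by 0.51 kcal/mol.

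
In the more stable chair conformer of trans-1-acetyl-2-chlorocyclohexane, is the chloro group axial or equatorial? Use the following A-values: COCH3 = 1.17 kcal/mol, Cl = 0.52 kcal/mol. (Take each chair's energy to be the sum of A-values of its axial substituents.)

equatorial

C1 and C2 have opposite parity, so for the trans isomer the two substituents are e,e in one chair and a,a in the other.
Chair I (acetyl axial, chloro axial): E = 1.69 kcal/mol.
Chair II (acetyl equatorial, chloro equatorial): E = 0.00 kcal/mol.
Chair II is the more stable (lower-energy) conformer, and in that chair the chloro group is equatorial.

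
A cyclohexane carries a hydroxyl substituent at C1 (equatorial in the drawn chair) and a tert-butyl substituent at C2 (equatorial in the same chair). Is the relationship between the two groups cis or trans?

C1 and C2 have opposite parity, so their axial bonds point in opposite directions.
With opposite-parity carbons, two substituents on the same face are one axial and one equatorial; opposite faces give both axial or both equatorial.
Here the groups are equatorial/equatorial → opposite face → trans.

trans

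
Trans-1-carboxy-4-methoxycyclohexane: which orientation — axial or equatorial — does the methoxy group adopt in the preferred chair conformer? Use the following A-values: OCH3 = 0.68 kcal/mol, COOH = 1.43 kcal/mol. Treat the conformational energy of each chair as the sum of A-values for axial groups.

C1 and C4 have opposite parity, so for the trans isomer the two substituents are e,e in one chair and a,a in the other.
Chair I (methoxy axial, carboxyl axial): E = 2.11 kcal/mol.
Chair II (methoxy equatorial, carboxyl equatorial): E = 0.00 kcal/mol.
Chair II is the more stable (lower-energy) conformer, and in that chair the methoxy group is equatorial.

equatorial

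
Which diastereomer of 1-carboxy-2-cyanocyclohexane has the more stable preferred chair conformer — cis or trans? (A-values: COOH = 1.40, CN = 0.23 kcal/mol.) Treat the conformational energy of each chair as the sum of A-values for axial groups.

trans

At 1,2 positions (parity opposite): cis → (a,e or e,a); trans → (e,e or a,a).
Best chair for cis: E = 0.23 kcal/mol; best chair for trans: E = 0.00 kcal/mol.
The trans isomer is lower by 0.23 kcal/mol.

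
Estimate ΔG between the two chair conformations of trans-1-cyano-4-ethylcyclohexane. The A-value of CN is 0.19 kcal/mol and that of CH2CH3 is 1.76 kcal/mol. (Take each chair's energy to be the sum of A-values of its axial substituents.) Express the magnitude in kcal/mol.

1.95 kcal/mol

C1 and C4 have opposite parity, so for the trans isomer the two substituents are e,e in one chair and a,a in the other.
Chair I (cyano axial, ethyl axial): E = 1.95 kcal/mol.
Chair II (cyano equatorial, ethyl equatorial): E = 0.00 kcal/mol.
ΔE = 1.95 − 0.00 = 1.95 kcal/mol; chair II is more stable.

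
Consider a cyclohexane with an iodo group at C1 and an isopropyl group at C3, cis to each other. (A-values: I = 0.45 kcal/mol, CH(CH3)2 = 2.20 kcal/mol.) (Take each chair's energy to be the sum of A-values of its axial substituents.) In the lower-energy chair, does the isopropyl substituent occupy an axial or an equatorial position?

equatorial

C1 and C3 have the same parity, so for the cis isomer the two substituents are e,e in one chair and a,a in the other.
Chair I (iodo axial, isopropyl axial): E = 2.65 kcal/mol.
Chair II (iodo equatorial, isopropyl equatorial): E = 0.00 kcal/mol.
Chair II is the more stable (lower-energy) conformer, and in that chair the isopropyl group is equatorial.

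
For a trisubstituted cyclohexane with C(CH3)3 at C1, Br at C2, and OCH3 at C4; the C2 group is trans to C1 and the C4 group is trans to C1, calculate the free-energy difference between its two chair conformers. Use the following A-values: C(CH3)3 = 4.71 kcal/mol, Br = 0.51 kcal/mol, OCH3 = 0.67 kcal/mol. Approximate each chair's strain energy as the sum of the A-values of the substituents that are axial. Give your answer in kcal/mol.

5.89 kcal/mol

Chair I (tert-butyl axial, bromo axial, methoxy axial): E = 5.89 kcal/mol.
Chair II (tert-butyl equatorial, bromo equatorial, methoxy equatorial): E = 0.00 kcal/mol.
ΔE = 5.89 − 0.00 = 5.89 kcal/mol; chair II is more stable.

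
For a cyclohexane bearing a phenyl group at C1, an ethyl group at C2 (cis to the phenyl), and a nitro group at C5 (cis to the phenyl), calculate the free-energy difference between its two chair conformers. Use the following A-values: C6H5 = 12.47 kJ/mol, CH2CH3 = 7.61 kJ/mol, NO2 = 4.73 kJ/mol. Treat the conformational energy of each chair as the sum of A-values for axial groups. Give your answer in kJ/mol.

Chair I (phenyl axial, ethyl equatorial, nitro axial): E = 17.20 kJ/mol.
Chair II (phenyl equatorial, ethyl axial, nitro equatorial): E = 7.61 kJ/mol.
ΔE = 17.20 − 7.61 = 9.59 kJ/mol; chair II is more stable.

9.59 kJ/mol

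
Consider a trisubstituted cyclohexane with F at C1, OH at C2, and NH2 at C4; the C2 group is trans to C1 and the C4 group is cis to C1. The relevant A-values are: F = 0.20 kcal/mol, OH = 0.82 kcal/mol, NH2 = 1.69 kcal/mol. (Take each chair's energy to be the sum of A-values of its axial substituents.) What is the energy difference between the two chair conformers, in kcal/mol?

0.67 kcal/mol

Chair I (fluoro axial, hydroxyl axial, amino equatorial): E = 1.02 kcal/mol.
Chair II (fluoro equatorial, hydroxyl equatorial, amino axial): E = 1.69 kcal/mol.
ΔE = 1.69 − 1.02 = 0.67 kcal/mol; chair I is more stable.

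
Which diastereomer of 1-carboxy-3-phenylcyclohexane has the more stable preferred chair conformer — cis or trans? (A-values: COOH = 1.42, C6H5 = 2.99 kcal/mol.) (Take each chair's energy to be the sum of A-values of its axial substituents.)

At 1,3 positions (parity same): cis → (e,e or a,a); trans → (a,e or e,a).
Best chair for cis: E = 0.00 kcal/mol; best chair for trans: E = 1.42 kcal/mol.
The cis isomer is lower by 1.42 kcal/mol.

cis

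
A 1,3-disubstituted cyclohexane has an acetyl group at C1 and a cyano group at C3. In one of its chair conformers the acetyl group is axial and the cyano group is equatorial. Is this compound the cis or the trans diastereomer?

C1 and C3 have the same parity, so their axial bonds point in the same direction.
With same-parity carbons, two substituents on the same face are both axial or both equatorial; opposite faces give one of each.
Here the groups are axial/equatorial → opposite face → trans.

trans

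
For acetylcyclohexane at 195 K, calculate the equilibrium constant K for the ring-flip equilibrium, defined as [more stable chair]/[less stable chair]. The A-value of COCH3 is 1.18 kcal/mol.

One chair has the acetyl group axial (E = 1.18 kcal/mol) and the other has it equatorial (E = 0).
ΔG = 1.18 kcal/mol between the two chairs.
K = exp(ΔG/RT) with R = 1.987×10⁻³ kcal mol⁻¹ K⁻¹ and T = 195 K gives K ≈ 21.

K ≈ 21.0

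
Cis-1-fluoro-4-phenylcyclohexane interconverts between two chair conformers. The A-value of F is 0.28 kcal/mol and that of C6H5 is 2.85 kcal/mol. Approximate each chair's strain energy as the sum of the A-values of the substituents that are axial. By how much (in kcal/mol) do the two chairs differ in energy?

2.57 kcal/mol

C1 and C4 have opposite parity, so for the cis isomer the two substituents are one axial and one equatorial in each chair.
Chair I (fluoro axial, phenyl equatorial): E = 0.28 kcal/mol.
Chair II (fluoro equatorial, phenyl axial): E = 2.85 kcal/mol.
ΔE = 2.85 − 0.28 = 2.57 kcal/mol; chair I is more stable.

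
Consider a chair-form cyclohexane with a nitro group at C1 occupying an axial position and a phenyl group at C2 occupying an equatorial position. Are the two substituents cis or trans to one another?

C1 and C2 have opposite parity, so their axial bonds point in opposite directions.
With opposite-parity carbons, two substituents on the same face are one axial and one equatorial; opposite faces give both axial or both equatorial.
Here the groups are axial/equatorial → same face → cis.

cis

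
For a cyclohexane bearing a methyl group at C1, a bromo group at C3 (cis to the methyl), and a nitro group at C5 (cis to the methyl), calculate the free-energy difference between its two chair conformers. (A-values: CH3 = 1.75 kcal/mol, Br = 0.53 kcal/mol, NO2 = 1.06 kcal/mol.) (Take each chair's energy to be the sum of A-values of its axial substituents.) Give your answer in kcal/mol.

Chair I (methyl axial, bromo axial, nitro axial): E = 3.34 kcal/mol.
Chair II (methyl equatorial, bromo equatorial, nitro equatorial): E = 0.00 kcal/mol.
ΔE = 3.34 − 0.00 = 3.34 kcal/mol; chair II is more stable.

3.34 kcal/mol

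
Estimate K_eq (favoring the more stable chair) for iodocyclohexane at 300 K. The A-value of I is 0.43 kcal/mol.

K ≈ 2.06

One chair has the iodo group axial (E = 0.43 kcal/mol) and the other has it equatorial (E = 0).
ΔG = 0.43 kcal/mol between the two chairs.
K = exp(ΔG/RT) with R = 1.987×10⁻³ kcal mol⁻¹ K⁻¹ and T = 300 K gives K ≈ 2.06.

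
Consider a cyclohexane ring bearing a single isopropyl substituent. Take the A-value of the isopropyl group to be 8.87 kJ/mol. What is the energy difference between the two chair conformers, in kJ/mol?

A monosubstituted cyclohexane has one chair with the isopropyl group axial (E = A = 8.87 kJ/mol) and one with it equatorial (E = 0).
ΔE = 8.87 − 0 = 8.87 kJ/mol.

8.87 kJ/mol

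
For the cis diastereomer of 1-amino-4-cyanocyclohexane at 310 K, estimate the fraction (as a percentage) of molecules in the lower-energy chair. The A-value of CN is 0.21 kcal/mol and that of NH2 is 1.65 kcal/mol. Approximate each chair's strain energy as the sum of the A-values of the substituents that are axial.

91.2%

C1 and C4 have opposite parity, so for the cis isomer the two substituents are one axial and one equatorial in each chair.
Chair I (cyano axial, amino equatorial): E = 0.21 kcal/mol; chair II (cyano equatorial, amino axial): E = 1.65 kcal/mol.
ΔG = 1.44 kcal/mol between the two chairs.
K = exp(ΔG/RT) with R = 1.987×10⁻³ kcal mol⁻¹ K⁻¹ and T = 310 K gives K ≈ 10.4.
Fraction in the lower-energy chair = K/(K+1) = 91.2%.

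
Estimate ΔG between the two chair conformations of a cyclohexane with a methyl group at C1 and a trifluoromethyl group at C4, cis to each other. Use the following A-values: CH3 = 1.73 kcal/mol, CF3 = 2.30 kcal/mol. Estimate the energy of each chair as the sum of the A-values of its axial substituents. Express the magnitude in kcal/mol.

0.57 kcal/mol

C1 and C4 have opposite parity, so for the cis isomer the two substituents are one axial and one equatorial in each chair.
Chair I (methyl axial, trifluoromethyl equatorial): E = 1.73 kcal/mol.
Chair II (methyl equatorial, trifluoromethyl axial): E = 2.30 kcal/mol.
ΔE = 2.30 − 1.73 = 0.57 kcal/mol; chair I is more stable.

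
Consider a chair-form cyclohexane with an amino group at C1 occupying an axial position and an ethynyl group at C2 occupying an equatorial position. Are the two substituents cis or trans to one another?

C1 and C2 have opposite parity, so their axial bonds point in opposite directions.
With opposite-parity carbons, two substituents on the same face are one axial and one equatorial; opposite faces give both axial or both equatorial.
Here the groups are axial/equatorial → same face → cis.

cis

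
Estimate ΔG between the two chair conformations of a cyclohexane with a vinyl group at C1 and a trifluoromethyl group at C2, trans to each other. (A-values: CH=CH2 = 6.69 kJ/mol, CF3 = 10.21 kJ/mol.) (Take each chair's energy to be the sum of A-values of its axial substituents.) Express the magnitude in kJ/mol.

16.90 kJ/mol

C1 and C2 have opposite parity, so for the trans isomer the two substituents are e,e in one chair and a,a in the other.
Chair I (vinyl axial, trifluoromethyl axial): E = 16.90 kJ/mol.
Chair II (vinyl equatorial, trifluoromethyl equatorial): E = 0.00 kJ/mol.
ΔE = 16.90 − 0.00 = 16.90 kJ/mol; chair II is more stable.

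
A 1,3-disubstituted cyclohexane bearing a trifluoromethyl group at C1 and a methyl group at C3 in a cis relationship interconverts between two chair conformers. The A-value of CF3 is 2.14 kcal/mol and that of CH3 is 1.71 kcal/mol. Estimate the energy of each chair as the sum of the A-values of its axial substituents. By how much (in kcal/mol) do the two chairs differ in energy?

3.85 kcal/mol

C1 and C3 have the same parity, so for the cis isomer the two substituents are e,e in one chair and a,a in the other.
Chair I (trifluoromethyl axial, methyl axial): E = 3.85 kcal/mol.
Chair II (trifluoromethyl equatorial, methyl equatorial): E = 0.00 kcal/mol.
ΔE = 3.85 − 0.00 = 3.85 kcal/mol; chair II is more stable.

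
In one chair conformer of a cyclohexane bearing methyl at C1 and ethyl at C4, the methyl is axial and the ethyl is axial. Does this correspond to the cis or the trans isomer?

trans

C1 and C4 have opposite parity, so their axial bonds point in opposite directions.
With opposite-parity carbons, two substituents on the same face are one axial and one equatorial; opposite faces give both axial or both equatorial.
Here the groups are axial/axial → opposite face → trans.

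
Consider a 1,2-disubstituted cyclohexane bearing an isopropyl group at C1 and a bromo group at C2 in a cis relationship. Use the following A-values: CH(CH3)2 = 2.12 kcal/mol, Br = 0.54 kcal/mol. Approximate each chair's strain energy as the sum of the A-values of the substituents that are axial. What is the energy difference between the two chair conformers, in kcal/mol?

C1 and C2 have opposite parity, so for the cis isomer the two substituents are one axial and one equatorial in each chair.
Chair I (isopropyl axial, bromo equatorial): E = 2.12 kcal/mol.
Chair II (isopropyl equatorial, bromo axial): E = 0.54 kcal/mol.
ΔE = 2.12 − 0.54 = 1.58 kcal/mol; chair II is more stable.

1.58 kcal/mol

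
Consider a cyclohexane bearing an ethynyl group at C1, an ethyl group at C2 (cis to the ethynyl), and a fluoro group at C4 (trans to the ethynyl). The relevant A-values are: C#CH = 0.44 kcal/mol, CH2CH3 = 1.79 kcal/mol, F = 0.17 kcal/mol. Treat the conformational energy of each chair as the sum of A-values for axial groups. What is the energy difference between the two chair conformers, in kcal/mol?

Chair I (ethynyl axial, ethyl equatorial, fluoro axial): E = 0.61 kcal/mol.
Chair II (ethynyl equatorial, ethyl axial, fluoro equatorial): E = 1.79 kcal/mol.
ΔE = 1.79 − 0.61 = 1.18 kcal/mol; chair I is more stable.

1.18 kcal/mol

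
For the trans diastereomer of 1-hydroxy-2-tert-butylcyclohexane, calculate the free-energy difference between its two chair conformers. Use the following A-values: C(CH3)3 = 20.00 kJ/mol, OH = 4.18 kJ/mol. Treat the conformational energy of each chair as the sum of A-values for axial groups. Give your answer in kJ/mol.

24.18 kJ/mol

C1 and C2 have opposite parity, so for the trans isomer the two substituents are e,e in one chair and a,a in the other.
Chair I (tert-butyl axial, hydroxyl axial): E = 24.18 kJ/mol.
Chair II (tert-butyl equatorial, hydroxyl equatorial): E = 0.00 kJ/mol.
ΔE = 24.18 − 0.00 = 24.18 kJ/mol; chair II is more stable.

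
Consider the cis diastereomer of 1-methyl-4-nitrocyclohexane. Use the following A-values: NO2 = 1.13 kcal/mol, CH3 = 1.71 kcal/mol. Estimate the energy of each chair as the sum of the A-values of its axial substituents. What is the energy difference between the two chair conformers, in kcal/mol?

C1 and C4 have opposite parity, so for the cis isomer the two substituents are one axial and one equatorial in each chair.
Chair I (nitro axial, methyl equatorial): E = 1.13 kcal/mol.
Chair II (nitro equatorial, methyl axial): E = 1.71 kcal/mol.
ΔE = 1.71 − 1.13 = 0.58 kcal/mol; chair I is more stable.

0.58 kcal/mol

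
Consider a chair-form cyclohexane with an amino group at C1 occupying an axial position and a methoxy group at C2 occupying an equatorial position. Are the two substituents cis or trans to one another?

C1 and C2 have opposite parity, so their axial bonds point in opposite directions.
With opposite-parity carbons, two substituents on the same face are one axial and one equatorial; opposite faces give both axial or both equatorial.
Here the groups are axial/equatorial → same face → cis.

cis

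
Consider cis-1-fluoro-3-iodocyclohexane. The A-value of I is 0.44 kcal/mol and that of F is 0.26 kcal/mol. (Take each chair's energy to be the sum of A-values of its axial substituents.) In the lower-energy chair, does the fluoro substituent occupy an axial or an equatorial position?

equatorial

C1 and C3 have the same parity, so for the cis isomer the two substituents are e,e in one chair and a,a in the other.
Chair I (iodo axial, fluoro axial): E = 0.70 kcal/mol.
Chair II (iodo equatorial, fluoro equatorial): E = 0.00 kcal/mol.
Chair II is the more stable (lower-energy) conformer, and in that chair the fluoro group is equatorial.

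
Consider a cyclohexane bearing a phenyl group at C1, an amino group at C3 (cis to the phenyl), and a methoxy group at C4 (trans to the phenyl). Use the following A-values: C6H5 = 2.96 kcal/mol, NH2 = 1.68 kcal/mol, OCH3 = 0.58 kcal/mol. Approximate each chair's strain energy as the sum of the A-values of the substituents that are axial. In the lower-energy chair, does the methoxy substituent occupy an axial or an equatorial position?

equatorial

Chair I (phenyl axial, amino axial, methoxy axial): E = 5.22 kcal/mol.
Chair II (phenyl equatorial, amino equatorial, methoxy equatorial): E = 0.00 kcal/mol.
Chair II is the more stable (lower-energy) conformer, and in that chair the methoxy group is equatorial.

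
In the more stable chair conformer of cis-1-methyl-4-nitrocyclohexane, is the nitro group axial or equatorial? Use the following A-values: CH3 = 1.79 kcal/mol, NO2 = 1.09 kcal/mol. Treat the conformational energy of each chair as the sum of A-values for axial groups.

axial

C1 and C4 have opposite parity, so for the cis isomer the two substituents are one axial and one equatorial in each chair.
Chair I (methyl axial, nitro equatorial): E = 1.79 kcal/mol.
Chair II (methyl equatorial, nitro axial): E = 1.09 kcal/mol.
Chair II is the more stable (lower-energy) conformer, and in that chair the nitro group is axial.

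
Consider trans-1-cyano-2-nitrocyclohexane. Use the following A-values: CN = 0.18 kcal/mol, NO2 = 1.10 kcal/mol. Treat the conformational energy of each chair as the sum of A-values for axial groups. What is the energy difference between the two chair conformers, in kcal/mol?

1.28 kcal/mol

C1 and C2 have opposite parity, so for the trans isomer the two substituents are e,e in one chair and a,a in the other.
Chair I (cyano axial, nitro axial): E = 1.28 kcal/mol.
Chair II (cyano equatorial, nitro equatorial): E = 0.00 kcal/mol.
ΔE = 1.28 − 0.00 = 1.28 kcal/mol; chair II is more stable.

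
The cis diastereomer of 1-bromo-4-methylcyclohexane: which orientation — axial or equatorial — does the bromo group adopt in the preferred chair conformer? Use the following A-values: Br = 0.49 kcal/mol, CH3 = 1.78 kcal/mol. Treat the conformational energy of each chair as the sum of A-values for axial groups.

axial

C1 and C4 have opposite parity, so for the cis isomer the two substituents are one axial and one equatorial in each chair.
Chair I (bromo axial, methyl equatorial): E = 0.49 kcal/mol.
Chair II (bromo equatorial, methyl axial): E = 1.78 kcal/mol.
Chair I is the more stable (lower-energy) conformer, and in that chair the bromo group is axial.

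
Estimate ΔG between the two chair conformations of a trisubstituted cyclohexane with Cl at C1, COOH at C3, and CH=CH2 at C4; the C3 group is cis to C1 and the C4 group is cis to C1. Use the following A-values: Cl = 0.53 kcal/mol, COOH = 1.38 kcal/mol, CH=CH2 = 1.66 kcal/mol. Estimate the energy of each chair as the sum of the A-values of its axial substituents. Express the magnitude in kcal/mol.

Chair I (chloro axial, carboxyl axial, vinyl equatorial): E = 1.91 kcal/mol.
Chair II (chloro equatorial, carboxyl equatorial, vinyl axial): E = 1.66 kcal/mol.
ΔE = 1.91 − 1.66 = 0.25 kcal/mol; chair II is more stable.

0.25 kcal/mol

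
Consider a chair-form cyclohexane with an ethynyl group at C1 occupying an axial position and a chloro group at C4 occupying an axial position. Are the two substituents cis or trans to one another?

C1 and C4 have opposite parity, so their axial bonds point in opposite directions.
With opposite-parity carbons, two substituents on the same face are one axial and one equatorial; opposite faces give both axial or both equatorial.
Here the groups are axial/axial → opposite face → trans.

trans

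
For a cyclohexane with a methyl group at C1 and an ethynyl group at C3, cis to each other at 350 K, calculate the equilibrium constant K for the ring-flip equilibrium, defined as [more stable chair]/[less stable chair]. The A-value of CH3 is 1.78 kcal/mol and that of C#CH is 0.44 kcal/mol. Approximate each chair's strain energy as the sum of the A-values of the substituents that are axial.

K ≈ 24.3

C1 and C3 have the same parity, so for the cis isomer the two substituents are e,e in one chair and a,a in the other.
Chair I (methyl axial, ethynyl axial): E = 2.22 kcal/mol; chair II (methyl equatorial, ethynyl equatorial): E = 0.00 kcal/mol.
ΔG = 2.22 kcal/mol between the two chairs.
K = exp(ΔG/RT) with R = 1.987×10⁻³ kcal mol⁻¹ K⁻¹ and T = 350 K gives K ≈ 24.3.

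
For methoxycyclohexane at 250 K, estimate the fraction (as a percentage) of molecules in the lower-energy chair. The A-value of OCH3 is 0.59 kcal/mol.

One chair has the methoxy group axial (E = 0.59 kcal/mol) and the other has it equatorial (E = 0).
ΔG = 0.59 kcal/mol between the two chairs.
K = exp(ΔG/RT) with R = 1.987×10⁻³ kcal mol⁻¹ K⁻¹ and T = 250 K gives K ≈ 3.28.
Fraction in the lower-energy chair = K/(K+1) = 76.6%.

76.6%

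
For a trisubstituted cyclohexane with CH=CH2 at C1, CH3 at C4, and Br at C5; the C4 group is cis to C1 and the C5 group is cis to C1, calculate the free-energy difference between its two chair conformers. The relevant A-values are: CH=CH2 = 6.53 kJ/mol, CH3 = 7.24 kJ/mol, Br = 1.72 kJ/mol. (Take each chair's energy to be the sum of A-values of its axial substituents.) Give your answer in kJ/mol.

1.01 kJ/mol

Chair I (vinyl axial, methyl equatorial, bromo axial): E = 8.25 kJ/mol.
Chair II (vinyl equatorial, methyl axial, bromo equatorial): E = 7.24 kJ/mol.
ΔE = 8.25 − 7.24 = 1.01 kJ/mol; chair II is more stable.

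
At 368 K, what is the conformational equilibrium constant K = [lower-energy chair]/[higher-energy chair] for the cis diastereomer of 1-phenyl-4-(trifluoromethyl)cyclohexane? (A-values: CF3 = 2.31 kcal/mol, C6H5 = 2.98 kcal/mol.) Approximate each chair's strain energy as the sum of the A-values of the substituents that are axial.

K ≈ 2.50

C1 and C4 have opposite parity, so for the cis isomer the two substituents are one axial and one equatorial in each chair.
Chair I (trifluoromethyl axial, phenyl equatorial): E = 2.31 kcal/mol; chair II (trifluoromethyl equatorial, phenyl axial): E = 2.98 kcal/mol.
ΔG = 0.67 kcal/mol between the two chairs.
K = exp(ΔG/RT) with R = 1.987×10⁻³ kcal mol⁻¹ K⁻¹ and T = 368 K gives K ≈ 2.5.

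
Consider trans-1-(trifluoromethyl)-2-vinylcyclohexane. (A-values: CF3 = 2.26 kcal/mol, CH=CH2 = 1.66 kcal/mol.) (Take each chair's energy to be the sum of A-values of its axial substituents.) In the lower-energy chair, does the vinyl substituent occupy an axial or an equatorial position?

C1 and C2 have opposite parity, so for the trans isomer the two substituents are e,e in one chair and a,a in the other.
Chair I (trifluoromethyl axial, vinyl axial): E = 3.92 kcal/mol.
Chair II (trifluoromethyl equatorial, vinyl equatorial): E = 0.00 kcal/mol.
Chair II is the more stable (lower-energy) conformer, and in that chair the vinyl group is equatorial.

equatorial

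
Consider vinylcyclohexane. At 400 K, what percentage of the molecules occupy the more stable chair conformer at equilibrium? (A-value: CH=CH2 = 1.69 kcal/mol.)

One chair has the vinyl group axial (E = 1.69 kcal/mol) and the other has it equatorial (E = 0).
ΔG = 1.69 kcal/mol between the two chairs.
K = exp(ΔG/RT) with R = 1.987×10⁻³ kcal mol⁻¹ K⁻¹ and T = 400 K gives K ≈ 8.38.
Fraction in the lower-energy chair = K/(K+1) = 89.3%.

89.3%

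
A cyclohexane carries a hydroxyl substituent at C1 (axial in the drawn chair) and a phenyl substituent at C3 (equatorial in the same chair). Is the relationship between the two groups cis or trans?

C1 and C3 have the same parity, so their axial bonds point in the same direction.
With same-parity carbons, two substituents on the same face are both axial or both equatorial; opposite faces give one of each.
Here the groups are axial/equatorial → opposite face → trans.

trans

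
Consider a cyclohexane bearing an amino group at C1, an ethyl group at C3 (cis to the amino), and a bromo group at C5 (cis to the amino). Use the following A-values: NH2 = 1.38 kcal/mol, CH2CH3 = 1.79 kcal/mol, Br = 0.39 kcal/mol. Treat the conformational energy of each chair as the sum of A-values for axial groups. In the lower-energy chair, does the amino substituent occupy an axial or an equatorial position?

Chair I (amino axial, ethyl axial, bromo axial): E = 3.56 kcal/mol.
Chair II (amino equatorial, ethyl equatorial, bromo equatorial): E = 0.00 kcal/mol.
Chair II is the more stable (lower-energy) conformer, and in that chair the amino group is equatorial.

equatorial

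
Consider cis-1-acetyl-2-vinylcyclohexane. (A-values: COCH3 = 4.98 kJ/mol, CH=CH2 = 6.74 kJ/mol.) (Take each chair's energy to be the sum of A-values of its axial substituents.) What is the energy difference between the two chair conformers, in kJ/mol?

C1 and C2 have opposite parity, so for the cis isomer the two substituents are one axial and one equatorial in each chair.
Chair I (acetyl axial, vinyl equatorial): E = 4.98 kJ/mol.
Chair II (acetyl equatorial, vinyl axial): E = 6.74 kJ/mol.
ΔE = 6.74 − 4.98 = 1.76 kJ/mol; chair I is more stable.

1.76 kJ/mol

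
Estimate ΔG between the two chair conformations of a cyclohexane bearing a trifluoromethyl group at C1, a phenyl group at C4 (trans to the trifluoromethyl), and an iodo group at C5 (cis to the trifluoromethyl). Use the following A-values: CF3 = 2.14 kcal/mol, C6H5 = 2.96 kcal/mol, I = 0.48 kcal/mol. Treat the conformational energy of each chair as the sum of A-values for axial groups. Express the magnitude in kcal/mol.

Chair I (trifluoromethyl axial, phenyl axial, iodo axial): E = 5.58 kcal/mol.
Chair II (trifluoromethyl equatorial, phenyl equatorial, iodo equatorial): E = 0.00 kcal/mol.
ΔE = 5.58 − 0.00 = 5.58 kcal/mol; chair II is more stable.

5.58 kcal/mol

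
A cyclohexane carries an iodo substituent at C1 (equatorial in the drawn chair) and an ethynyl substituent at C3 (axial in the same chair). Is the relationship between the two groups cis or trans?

trans

C1 and C3 have the same parity, so their axial bonds point in the same direction.
With same-parity carbons, two substituents on the same face are both axial or both equatorial; opposite faces give one of each.
Here the groups are equatorial/axial → opposite face → trans.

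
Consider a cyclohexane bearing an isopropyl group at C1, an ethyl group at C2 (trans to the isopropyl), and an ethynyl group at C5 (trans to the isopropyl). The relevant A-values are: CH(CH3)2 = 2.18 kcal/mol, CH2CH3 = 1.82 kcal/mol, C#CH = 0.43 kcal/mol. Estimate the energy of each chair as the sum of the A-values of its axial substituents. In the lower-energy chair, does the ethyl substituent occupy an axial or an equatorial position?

equatorial

Chair I (isopropyl axial, ethyl axial, ethynyl equatorial): E = 4.00 kcal/mol.
Chair II (isopropyl equatorial, ethyl equatorial, ethynyl axial): E = 0.43 kcal/mol.
Chair II is the more stable (lower-energy) conformer, and in that chair the ethyl group is equatorial.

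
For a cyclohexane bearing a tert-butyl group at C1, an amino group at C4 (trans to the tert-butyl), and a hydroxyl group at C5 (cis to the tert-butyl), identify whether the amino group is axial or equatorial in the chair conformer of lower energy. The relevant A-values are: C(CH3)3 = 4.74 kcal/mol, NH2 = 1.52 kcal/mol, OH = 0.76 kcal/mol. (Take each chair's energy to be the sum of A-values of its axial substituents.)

equatorial

Chair I (tert-butyl axial, amino axial, hydroxyl axial): E = 7.02 kcal/mol.
Chair II (tert-butyl equatorial, amino equatorial, hydroxyl equatorial): E = 0.00 kcal/mol.
Chair II is the more stable (lower-energy) conformer, and in that chair the amino group is equatorial.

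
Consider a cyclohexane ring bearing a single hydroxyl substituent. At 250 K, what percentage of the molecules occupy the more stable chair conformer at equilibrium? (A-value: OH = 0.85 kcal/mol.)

One chair has the hydroxyl group axial (E = 0.85 kcal/mol) and the other has it equatorial (E = 0).
ΔG = 0.85 kcal/mol between the two chairs.
K = exp(ΔG/RT) with R = 1.987×10⁻³ kcal mol⁻¹ K⁻¹ and T = 250 K gives K ≈ 5.54.
Fraction in the lower-energy chair = K/(K+1) = 84.7%.

84.7%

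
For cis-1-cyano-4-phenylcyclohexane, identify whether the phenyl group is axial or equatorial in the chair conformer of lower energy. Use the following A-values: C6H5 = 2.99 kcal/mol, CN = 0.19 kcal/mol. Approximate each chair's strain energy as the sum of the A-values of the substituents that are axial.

C1 and C4 have opposite parity, so for the cis isomer the two substituents are one axial and one equatorial in each chair.
Chair I (phenyl axial, cyano equatorial): E = 2.99 kcal/mol.
Chair II (phenyl equatorial, cyano axial): E = 0.19 kcal/mol.
Chair II is the more stable (lower-energy) conformer, and in that chair the phenyl group is equatorial.

equatorial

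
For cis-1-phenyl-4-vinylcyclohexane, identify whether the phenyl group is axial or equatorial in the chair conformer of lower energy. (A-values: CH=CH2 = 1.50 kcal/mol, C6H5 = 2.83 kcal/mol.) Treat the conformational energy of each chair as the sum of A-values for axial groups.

C1 and C4 have opposite parity, so for the cis isomer the two substituents are one axial and one equatorial in each chair.
Chair I (vinyl axial, phenyl equatorial): E = 1.50 kcal/mol.
Chair II (vinyl equatorial, phenyl axial): E = 2.83 kcal/mol.
Chair I is the more stable (lower-energy) conformer, and in that chair the phenyl group is equatorial.

equatorial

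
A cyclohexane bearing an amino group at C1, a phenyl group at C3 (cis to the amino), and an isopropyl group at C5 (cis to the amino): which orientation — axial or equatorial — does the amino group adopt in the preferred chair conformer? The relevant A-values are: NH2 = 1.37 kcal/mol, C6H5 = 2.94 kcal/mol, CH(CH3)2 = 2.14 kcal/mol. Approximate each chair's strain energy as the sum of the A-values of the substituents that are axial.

Chair I (amino axial, phenyl axial, isopropyl axial): E = 6.45 kcal/mol.
Chair II (amino equatorial, phenyl equatorial, isopropyl equatorial): E = 0.00 kcal/mol.
Chair II is the more stable (lower-energy) conformer, and in that chair the amino group is equatorial.

equatorial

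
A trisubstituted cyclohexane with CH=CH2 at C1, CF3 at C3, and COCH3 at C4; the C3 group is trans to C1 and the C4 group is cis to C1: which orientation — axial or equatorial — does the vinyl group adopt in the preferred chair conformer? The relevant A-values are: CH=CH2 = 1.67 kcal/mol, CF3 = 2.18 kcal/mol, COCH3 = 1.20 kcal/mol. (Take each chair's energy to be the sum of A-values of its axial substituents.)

axial

Chair I (vinyl axial, trifluoromethyl equatorial, acetyl equatorial): E = 1.67 kcal/mol.
Chair II (vinyl equatorial, trifluoromethyl axial, acetyl axial): E = 3.38 kcal/mol.
Chair I is the more stable (lower-energy) conformer, and in that chair the vinyl group is axial.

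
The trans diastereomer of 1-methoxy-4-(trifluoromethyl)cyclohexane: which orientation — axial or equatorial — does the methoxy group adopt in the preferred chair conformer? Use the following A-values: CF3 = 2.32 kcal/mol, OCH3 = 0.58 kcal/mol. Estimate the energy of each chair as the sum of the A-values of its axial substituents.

equatorial

C1 and C4 have opposite parity, so for the trans isomer the two substituents are e,e in one chair and a,a in the other.
Chair I (trifluoromethyl axial, methoxy axial): E = 2.90 kcal/mol.
Chair II (trifluoromethyl equatorial, methoxy equatorial): E = 0.00 kcal/mol.
Chair II is the more stable (lower-energy) conformer, and in that chair the methoxy group is equatorial.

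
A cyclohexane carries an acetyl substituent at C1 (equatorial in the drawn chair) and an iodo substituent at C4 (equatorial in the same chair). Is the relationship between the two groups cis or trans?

C1 and C4 have opposite parity, so their axial bonds point in opposite directions.
With opposite-parity carbons, two substituents on the same face are one axial and one equatorial; opposite faces give both axial or both equatorial.
Here the groups are equatorial/equatorial → opposite face → trans.

trans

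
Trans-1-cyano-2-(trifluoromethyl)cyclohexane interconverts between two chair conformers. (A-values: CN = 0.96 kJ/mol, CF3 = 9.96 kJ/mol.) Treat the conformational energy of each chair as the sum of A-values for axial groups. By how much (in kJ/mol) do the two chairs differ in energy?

10.92 kJ/mol

C1 and C2 have opposite parity, so for the trans isomer the two substituents are e,e in one chair and a,a in the other.
Chair I (cyano axial, trifluoromethyl axial): E = 10.92 kJ/mol.
Chair II (cyano equatorial, trifluoromethyl equatorial): E = 0.00 kJ/mol.
ΔE = 10.92 − 0.00 = 10.92 kJ/mol; chair II is more stable.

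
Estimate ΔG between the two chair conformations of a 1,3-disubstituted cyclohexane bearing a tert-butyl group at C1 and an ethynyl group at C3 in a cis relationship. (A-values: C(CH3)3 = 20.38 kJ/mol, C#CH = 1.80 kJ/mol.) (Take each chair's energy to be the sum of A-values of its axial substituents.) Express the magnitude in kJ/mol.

22.18 kJ/mol

C1 and C3 have the same parity, so for the cis isomer the two substituents are e,e in one chair and a,a in the other.
Chair I (tert-butyl axial, ethynyl axial): E = 22.18 kJ/mol.
Chair II (tert-butyl equatorial, ethynyl equatorial): E = 0.00 kJ/mol.
ΔE = 22.18 − 0.00 = 22.18 kJ/mol; chair II is more stable.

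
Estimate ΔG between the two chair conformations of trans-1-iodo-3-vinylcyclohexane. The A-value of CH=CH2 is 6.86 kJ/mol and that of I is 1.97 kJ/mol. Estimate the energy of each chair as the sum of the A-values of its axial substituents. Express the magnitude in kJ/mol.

4.89 kJ/mol

C1 and C3 have the same parity, so for the trans isomer the two substituents are one axial and one equatorial in each chair.
Chair I (vinyl axial, iodo equatorial): E = 6.86 kJ/mol.
Chair II (vinyl equatorial, iodo axial): E = 1.97 kJ/mol.
ΔE = 6.86 − 1.97 = 4.89 kJ/mol; chair II is more stable.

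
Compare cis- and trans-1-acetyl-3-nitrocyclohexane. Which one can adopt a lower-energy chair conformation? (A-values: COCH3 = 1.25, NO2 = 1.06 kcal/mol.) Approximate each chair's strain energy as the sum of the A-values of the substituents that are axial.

cis

At 1,3 positions (parity same): cis → (e,e or a,a); trans → (a,e or e,a).
Best chair for cis: E = 0.00 kcal/mol; best chair for trans: E = 1.06 kcal/mol.
The cis isomer is lower by 1.06 kcal/mol.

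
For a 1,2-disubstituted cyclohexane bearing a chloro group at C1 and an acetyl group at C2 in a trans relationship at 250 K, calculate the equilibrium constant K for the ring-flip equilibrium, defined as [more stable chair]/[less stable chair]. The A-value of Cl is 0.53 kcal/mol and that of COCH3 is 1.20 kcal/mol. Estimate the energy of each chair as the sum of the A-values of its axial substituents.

C1 and C2 have opposite parity, so for the trans isomer the two substituents are e,e in one chair and a,a in the other.
Chair I (chloro axial, acetyl axial): E = 1.73 kcal/mol; chair II (chloro equatorial, acetyl equatorial): E = 0.00 kcal/mol.
ΔG = 1.73 kcal/mol between the two chairs.
K = exp(ΔG/RT) with R = 1.987×10⁻³ kcal mol⁻¹ K⁻¹ and T = 250 K gives K ≈ 32.5.

K ≈ 32.5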